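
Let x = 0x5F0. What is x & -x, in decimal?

16

x = 10111110000 = 1520
-x (two's complement) = …01000010000
AND   = 00000010000 = 16
(x & -x isolates the lowest set bit of x.)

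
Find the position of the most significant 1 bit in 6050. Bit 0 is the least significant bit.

12

6050 = 1011110100010
The topmost 1 is at position 12 (since 2^12 = 4096 ≤ 6050 < 8192).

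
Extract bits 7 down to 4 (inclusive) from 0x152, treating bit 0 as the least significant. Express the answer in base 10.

5

v = 101010010
Shift right by 4: 10101
Mask low 4 bits: 0101 = 5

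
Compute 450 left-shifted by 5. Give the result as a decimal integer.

14400

450 = 00000111000010
shift left by 5 → 11100001000000 = 14400
(equivalently, 450 × 2^5 = 450 × 32)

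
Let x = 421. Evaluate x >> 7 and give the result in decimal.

421 = 110100101
shift right by 7 → 000000011 = 3
(equivalently, floor(421 / 128))

3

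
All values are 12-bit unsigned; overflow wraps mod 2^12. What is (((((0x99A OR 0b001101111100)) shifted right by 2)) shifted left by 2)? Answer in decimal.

3068

0x99A = 100110011010
0b001101111100 = 001101111100
→ OR → 101111111110 = 3070
→ shifted right by 2 → 001011111111 = 767
→ shifted left by 2 (mod 2^12) → 101111111100 = 3068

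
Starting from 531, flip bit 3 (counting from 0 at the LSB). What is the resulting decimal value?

539

x = 00001000010011
bit 3 is currently 0; toggle it via x ^ (1 << 3) = x ^ 8
→ 00001000011011 = 539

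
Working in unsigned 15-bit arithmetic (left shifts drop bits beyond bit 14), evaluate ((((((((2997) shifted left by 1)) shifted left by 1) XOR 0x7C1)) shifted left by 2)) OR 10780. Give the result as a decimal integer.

11868

2997 = 000101110110101
→ shifted left by 1 (mod 2^15) → 001011101101010 = 5994
→ shifted left by 1 (mod 2^15) → 010111011010100 = 11988
0x7C1 = 000011111000001
→ XOR → 010100100010101 = 10517
→ shifted left by 2 (mod 2^15) → 010010001010100 = 9300
10780 = 010101000011100
→ OR → 010111001011100 = 11868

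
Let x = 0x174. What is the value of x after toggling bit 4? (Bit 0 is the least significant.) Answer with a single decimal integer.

356

x = 00101110100
bit 4 is currently 1; toggle it via x ^ (1 << 4) = x ^ 16
→ 00101100100 = 356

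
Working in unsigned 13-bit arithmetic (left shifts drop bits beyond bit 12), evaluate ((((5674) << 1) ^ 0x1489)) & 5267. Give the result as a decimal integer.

5674 = 1011000101010
→ << 1 (mod 2^13) → 0110001010100 = 3156
0x1489 = 1010010001001
→ ^ → 1100011011101 = 6365
5267 = 1010010010011
→ & → 1000010010001 = 4241

4241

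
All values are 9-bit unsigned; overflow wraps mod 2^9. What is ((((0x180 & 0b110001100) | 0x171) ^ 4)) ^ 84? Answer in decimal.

417

0x180 = 110000000
0b110001100 = 110001100
→ & → 110000000 = 384
0x171 = 101110001
→ | → 111110001 = 497
4 = 000000100
→ ^ → 111110101 = 501
84 = 001010100
→ ^ → 110100001 = 417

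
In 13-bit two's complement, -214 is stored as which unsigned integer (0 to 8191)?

7978

214 in 13 bits: 0000011010110
Invert: 1111100101001
Add 1:  1111100101010 = 7978
(Check: 2^13 - 214 = 8192 - 214 = 7978.)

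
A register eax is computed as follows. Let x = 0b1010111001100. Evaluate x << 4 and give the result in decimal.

x = 00001010111001100
shift left by 4 → 10101110011000000 = 89280
(equivalently, 5580 × 2^4 = 5580 × 16)

89280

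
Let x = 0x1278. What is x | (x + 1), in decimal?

4729

x = 1001001111000 = 4728
x + 1 = 1001001111001
OR    = 1001001111001 = 4729
(x | (x + 1) sets the lowest cleared bit.)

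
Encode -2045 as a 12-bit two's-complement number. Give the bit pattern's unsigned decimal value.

2051

2045 in 12 bits: 011111111101
Invert: 100000000010
Add 1:  100000000011 = 2051
(Check: 2^12 - 2045 = 4096 - 2045 = 2051.)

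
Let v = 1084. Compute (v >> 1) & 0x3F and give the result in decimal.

v = 010000111100
Shift right by 1: 01000011110
Mask low 6 bits: 011110 = 30

30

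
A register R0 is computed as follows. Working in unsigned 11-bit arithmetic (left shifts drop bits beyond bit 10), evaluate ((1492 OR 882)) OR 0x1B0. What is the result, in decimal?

2038

1492 = 10111010100
882 = 01101110010
→ OR → 11111110110 = 2038
0x1B0 = 00110110000
→ OR → 11111110110 = 2038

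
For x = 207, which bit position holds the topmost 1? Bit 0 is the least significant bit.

207 = 11001111
The topmost 1 is at position 7 (since 2^7 = 128 ≤ 207 < 256).

7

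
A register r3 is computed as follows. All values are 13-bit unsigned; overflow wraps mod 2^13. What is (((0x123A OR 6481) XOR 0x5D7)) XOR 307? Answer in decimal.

8095

0x123A = 1001000111010
6481 = 1100101010001
→ OR → 1101101111011 = 7035
0x5D7 = 0010111010111
→ XOR → 1111010101100 = 7852
307 = 0000100110011
→ XOR → 1111110011111 = 8095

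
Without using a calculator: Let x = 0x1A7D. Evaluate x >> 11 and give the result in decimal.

3

0x1A7D = 1101001111101
shift right by 11 → 0000000000011 = 3
(equivalently, floor(6781 / 2048))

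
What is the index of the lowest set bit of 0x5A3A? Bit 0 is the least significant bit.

1

0x5A3A = 101101000111010
Trailing zeros: 1, so the lowest set bit is bit 1 (value 2).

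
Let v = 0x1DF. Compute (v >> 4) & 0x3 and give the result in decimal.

v = 0111011111
Shift right by 4: 011101
Mask low 2 bits: 01 = 1

1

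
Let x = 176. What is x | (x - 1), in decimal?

x = 10110000 = 176
x - 1 = 10101111
OR    = 10111111 = 191
(x | (x - 1) sets all bits below the lowest set bit.)

191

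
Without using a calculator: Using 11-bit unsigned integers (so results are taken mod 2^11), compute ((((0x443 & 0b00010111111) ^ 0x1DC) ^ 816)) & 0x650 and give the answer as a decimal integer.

0x443 = 10001000011
0b00010111111 = 00010111111
→ & → 00000000011 = 3
0x1DC = 00111011100
→ ^ → 00111011111 = 479
816 = 01100110000
→ ^ → 01011101111 = 751
0x650 = 11001010000
→ & → 01001000000 = 576

576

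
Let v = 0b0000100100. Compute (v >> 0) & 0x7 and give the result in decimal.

v = 0000100100
Shift right by 0: 0000100100
Mask low 3 bits: 100 = 4

4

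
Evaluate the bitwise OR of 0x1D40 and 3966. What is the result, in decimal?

8062

0x1D40 = 1110101000000
3966 = 0111101111110
 OR → 1111101111110 = 8062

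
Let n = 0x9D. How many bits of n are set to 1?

0x9D = 10011101
Count the 1s: 1 + 1 + 1 + 1 + 1 = 5

5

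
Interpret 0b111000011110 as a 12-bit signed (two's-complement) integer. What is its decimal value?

-482

pattern = 111000011110 (MSB is 1 ⇒ negative)
Invert: 000111100001, add 1 → 000111100010 = 482, so the value is -482.
(Equivalently: 3614 - 2^12 = 3614 - 4096 = -482.)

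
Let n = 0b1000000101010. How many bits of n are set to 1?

n = 1000000101010
Count the 1s: 1 + 1 + 1 + 1 = 4

4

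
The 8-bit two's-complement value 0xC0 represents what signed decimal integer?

-64

pattern = 11000000 (MSB is 1 ⇒ negative)
Invert: 00111111, add 1 → 01000000 = 64, so the value is -64.
(Equivalently: 192 - 2^8 = 192 - 256 = -64.)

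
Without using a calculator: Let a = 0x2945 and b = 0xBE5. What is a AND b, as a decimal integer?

0x2945 = 10100101000101
0xBE5 = 00101111100101
AND → 00100101000101 = 2373

2373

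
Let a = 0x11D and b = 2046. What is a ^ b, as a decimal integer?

0x11D = 00100011101
2046 = 11111111110
XOR → 11011100011 = 1763

1763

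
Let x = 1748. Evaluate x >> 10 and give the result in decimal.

1

1748 = 11011010100
shift right by 10 → 00000000001 = 1
(equivalently, floor(1748 / 1024))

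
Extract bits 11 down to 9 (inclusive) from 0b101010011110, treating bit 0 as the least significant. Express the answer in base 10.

5

v = 101010011110
Shift right by 9: 101
Mask low 3 bits: 101 = 5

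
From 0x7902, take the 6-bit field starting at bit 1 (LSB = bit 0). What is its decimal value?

1

v = 111100100000010
Shift right by 1: 11110010000001
Mask low 6 bits: 000001 = 1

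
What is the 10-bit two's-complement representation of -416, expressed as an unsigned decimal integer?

608

416 in 10 bits: 0110100000
Invert: 1001011111
Add 1:  1001100000 = 608
(Check: 2^10 - 416 = 1024 - 416 = 608.)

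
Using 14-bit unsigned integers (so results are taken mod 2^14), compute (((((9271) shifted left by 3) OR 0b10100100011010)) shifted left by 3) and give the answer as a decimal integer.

9271 = 10010000110111
→ shifted left by 3 (mod 2^14) → 10000110111000 = 8632
0b10100100011010 = 10100100011010
→ OR → 10100110111010 = 10682
→ shifted left by 3 (mod 2^14) → 00110111010000 = 3536

3536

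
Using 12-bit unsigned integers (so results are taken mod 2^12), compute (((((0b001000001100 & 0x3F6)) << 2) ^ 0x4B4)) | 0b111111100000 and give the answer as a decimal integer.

4068

0b001000001100 = 001000001100
0x3F6 = 001111110110
→ & → 001000000100 = 516
→ << 2 (mod 2^12) → 100000010000 = 2064
0x4B4 = 010010110100
→ ^ → 110010100100 = 3236
0b111111100000 = 111111100000
→ | → 111111100100 = 4068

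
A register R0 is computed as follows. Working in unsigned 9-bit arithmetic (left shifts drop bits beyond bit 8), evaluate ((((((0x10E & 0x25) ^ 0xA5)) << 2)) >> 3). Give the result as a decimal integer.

16

0x10E = 100001110
0x25 = 000100101
→ & → 000000100 = 4
0xA5 = 010100101
→ ^ → 010100001 = 161
→ << 2 (mod 2^9) → 010000100 = 132
→ >> 3 → 000010000 = 16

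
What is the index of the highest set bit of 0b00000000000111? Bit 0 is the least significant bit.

0b00000000000111 = 111
The topmost 1 is at position 2 (since 2^2 = 4 ≤ 7 < 8).

2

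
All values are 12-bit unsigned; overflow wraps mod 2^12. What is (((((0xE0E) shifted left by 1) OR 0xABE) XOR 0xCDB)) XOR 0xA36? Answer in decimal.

0xE0E = 111000001110
→ shifted left by 1 (mod 2^12) → 110000011100 = 3100
0xABE = 101010111110
→ OR → 111010111110 = 3774
0xCDB = 110011011011
→ XOR → 001001100101 = 613
0xA36 = 101000110110
→ XOR → 100001010011 = 2131

2131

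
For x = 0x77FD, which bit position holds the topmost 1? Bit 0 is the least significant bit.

14

0x77FD = 111011111111101
The topmost 1 is at position 14 (since 2^14 = 16384 ≤ 30717 < 32768).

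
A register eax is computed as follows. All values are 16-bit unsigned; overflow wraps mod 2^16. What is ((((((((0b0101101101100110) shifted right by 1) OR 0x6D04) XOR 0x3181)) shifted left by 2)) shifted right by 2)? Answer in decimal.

7222

0b0101101101100110 = 0101101101100110
→ shifted right by 1 → 0010110110110011 = 11699
0x6D04 = 0110110100000100
→ OR → 0110110110110111 = 28087
0x3181 = 0011000110000001
→ XOR → 0101110000110110 = 23606
→ shifted left by 2 (mod 2^16) → 0111000011011000 = 28888
→ shifted right by 2 → 0001110000110110 = 7222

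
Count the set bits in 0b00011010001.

n = 11010001
Count the 1s: 1 + 1 + 1 + 1 = 4

4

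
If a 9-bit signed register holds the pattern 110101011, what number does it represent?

-85

pattern = 110101011 (MSB is 1 ⇒ negative)
Invert: 001010100, add 1 → 001010101 = 85, so the value is -85.
(Equivalently: 427 - 2^9 = 427 - 512 = -85.)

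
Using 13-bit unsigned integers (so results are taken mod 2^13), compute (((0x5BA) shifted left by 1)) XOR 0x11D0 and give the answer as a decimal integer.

6820

0x5BA = 0010110111010
→ shifted left by 1 (mod 2^13) → 0101101110100 = 2932
0x11D0 = 1000111010000
→ XOR → 1101010100100 = 6820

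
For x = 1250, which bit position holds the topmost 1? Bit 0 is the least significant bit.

1250 = 10011100010
The topmost 1 is at position 10 (since 2^10 = 1024 ≤ 1250 < 2048).

10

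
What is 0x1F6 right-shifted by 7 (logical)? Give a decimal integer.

0x1F6 = 111110110
shift right by 7 → 000000011 = 3
(equivalently, floor(502 / 128))

3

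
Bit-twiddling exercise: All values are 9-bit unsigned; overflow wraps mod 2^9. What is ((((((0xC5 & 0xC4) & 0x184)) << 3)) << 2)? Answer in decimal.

128

0xC5 = 011000101
0xC4 = 011000100
→ & → 011000100 = 196
0x184 = 110000100
→ & → 010000100 = 132
→ << 3 (mod 2^9) → 000100000 = 32
→ << 2 (mod 2^9) → 010000000 = 128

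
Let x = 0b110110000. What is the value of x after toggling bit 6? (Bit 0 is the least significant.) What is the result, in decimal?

496

x = 110110000
bit 6 is currently 0; toggle it via x ^ (1 << 6) = x ^ 64
→ 111110000 = 496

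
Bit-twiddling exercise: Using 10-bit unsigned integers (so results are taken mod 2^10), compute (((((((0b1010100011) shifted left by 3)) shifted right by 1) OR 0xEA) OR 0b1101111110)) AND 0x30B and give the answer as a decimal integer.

0b1010100011 = 1010100011
→ shifted left by 3 (mod 2^10) → 0100011000 = 280
→ shifted right by 1 → 0010001100 = 140
0xEA = 0011101010
→ OR → 0011101110 = 238
0b1101111110 = 1101111110
→ OR → 1111111110 = 1022
0x30B = 1100001011
→ AND → 1100001010 = 778

778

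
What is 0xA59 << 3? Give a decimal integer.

21192

0xA59 = 000101001011001
shift left by 3 → 101001011001000 = 21192
(equivalently, 2649 × 2^3 = 2649 × 8)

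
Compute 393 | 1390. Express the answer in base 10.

393 = 00110001001
1390 = 10101101110
 OR → 10111101111 = 1519

1519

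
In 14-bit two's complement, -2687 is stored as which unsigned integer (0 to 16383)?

13697

2687 in 14 bits: 00101001111111
Invert: 11010110000000
Add 1:  11010110000001 = 13697
(Check: 2^14 - 2687 = 16384 - 2687 = 13697.)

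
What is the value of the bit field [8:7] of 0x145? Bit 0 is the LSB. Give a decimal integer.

v = 0101000101
Shift right by 7: 010
Mask low 2 bits: 10 = 2

2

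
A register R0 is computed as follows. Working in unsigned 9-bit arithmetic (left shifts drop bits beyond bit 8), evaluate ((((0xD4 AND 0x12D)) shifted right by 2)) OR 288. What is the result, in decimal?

0xD4 = 011010100
0x12D = 100101101
→ AND → 000000100 = 4
→ shifted right by 2 → 000000001 = 1
288 = 100100000
→ OR → 100100001 = 289

289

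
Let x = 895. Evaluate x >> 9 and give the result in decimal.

1

895 = 1101111111
shift right by 9 → 0000000001 = 1
(equivalently, floor(895 / 512))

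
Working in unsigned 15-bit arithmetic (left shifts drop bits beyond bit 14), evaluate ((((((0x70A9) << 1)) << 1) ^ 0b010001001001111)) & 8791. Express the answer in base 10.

0x70A9 = 111000010101001
→ << 1 (mod 2^15) → 110000101010010 = 24914
→ << 1 (mod 2^15) → 100001010100100 = 17060
0b010001001001111 = 010001001001111
→ ^ → 110000011101011 = 24811
8791 = 010001001010111
→ & → 010000001000011 = 8259

8259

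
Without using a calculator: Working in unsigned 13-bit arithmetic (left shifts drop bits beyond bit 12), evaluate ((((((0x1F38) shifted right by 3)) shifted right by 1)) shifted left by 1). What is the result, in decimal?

0x1F38 = 1111100111000
→ shifted right by 3 → 0001111100111 = 999
→ shifted right by 1 → 0000111110011 = 499
→ shifted left by 1 (mod 2^13) → 0001111100110 = 998

998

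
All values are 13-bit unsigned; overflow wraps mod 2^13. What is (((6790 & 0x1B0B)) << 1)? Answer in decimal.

5124

6790 = 1101010000110
0x1B0B = 1101100001011
→ & → 1101000000010 = 6658
→ << 1 (mod 2^13) → 1010000000100 = 5124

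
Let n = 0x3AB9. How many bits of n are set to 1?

0x3AB9 = 11101010111001
Count the 1s: 1 + 1 + 1 + 1 + 1 + 1 + 1 + 1 + 1 = 9

9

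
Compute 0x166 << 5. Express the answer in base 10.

11456

0x166 = 00000101100110
shift left by 5 → 10110011000000 = 11456
(equivalently, 358 × 2^5 = 358 × 32)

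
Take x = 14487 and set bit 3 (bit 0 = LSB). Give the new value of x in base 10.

14495

x = 11100010010111
bit 3 is currently 0; set it via x | (1 << 3) = x | 8
→ 11100010011111 = 14495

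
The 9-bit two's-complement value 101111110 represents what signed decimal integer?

-130

pattern = 101111110 (MSB is 1 ⇒ negative)
Invert: 010000001, add 1 → 010000010 = 130, so the value is -130.
(Equivalently: 382 - 2^9 = 382 - 512 = -130.)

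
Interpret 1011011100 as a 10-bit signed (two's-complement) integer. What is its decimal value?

-292

pattern = 1011011100 (MSB is 1 ⇒ negative)
Invert: 0100100011, add 1 → 0100100100 = 292, so the value is -292.
(Equivalently: 732 - 2^10 = 732 - 1024 = -292.)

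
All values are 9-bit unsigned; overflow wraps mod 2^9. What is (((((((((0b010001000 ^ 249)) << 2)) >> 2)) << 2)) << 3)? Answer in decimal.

32

0b010001000 = 010001000
249 = 011111001
→ ^ → 001110001 = 113
→ << 2 (mod 2^9) → 111000100 = 452
→ >> 2 → 001110001 = 113
→ << 2 (mod 2^9) → 111000100 = 452
→ << 3 (mod 2^9) → 000100000 = 32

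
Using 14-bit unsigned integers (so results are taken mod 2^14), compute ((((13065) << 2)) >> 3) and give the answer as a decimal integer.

13065 = 11001100001001
→ << 2 (mod 2^14) → 00110000100100 = 3108
→ >> 3 → 00000110000100 = 388

388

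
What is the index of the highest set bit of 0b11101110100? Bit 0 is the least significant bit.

0b11101110100 = 11101110100
The topmost 1 is at position 10 (since 2^10 = 1024 ≤ 1908 < 2048).

10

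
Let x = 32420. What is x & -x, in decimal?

x = 111111010100100 = 32420
-x (two's complement) = …000000101011100
AND   = 000000000000100 = 4
(x & -x isolates the lowest set bit of x.)

4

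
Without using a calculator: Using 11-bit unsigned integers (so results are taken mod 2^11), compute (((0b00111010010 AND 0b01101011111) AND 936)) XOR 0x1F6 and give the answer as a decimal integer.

0b00111010010 = 00111010010
0b01101011111 = 01101011111
→ AND → 00101010010 = 338
936 = 01110101000
→ AND → 00100000000 = 256
0x1F6 = 00111110110
→ XOR → 00011110110 = 246

246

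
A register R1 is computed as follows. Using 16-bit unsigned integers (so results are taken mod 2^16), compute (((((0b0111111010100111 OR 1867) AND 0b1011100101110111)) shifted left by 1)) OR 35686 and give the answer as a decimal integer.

0b0111111010100111 = 0111111010100111
1867 = 0000011101001011
→ OR → 0111111111101111 = 32751
0b1011100101110111 = 1011100101110111
→ AND → 0011100101100111 = 14695
→ shifted left by 1 (mod 2^16) → 0111001011001110 = 29390
35686 = 1000101101100110
→ OR → 1111101111101110 = 64494

64494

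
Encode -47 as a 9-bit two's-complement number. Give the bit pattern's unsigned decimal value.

47 in 9 bits: 000101111
Invert: 111010000
Add 1:  111010001 = 465
(Check: 2^9 - 47 = 512 - 47 = 465.)

465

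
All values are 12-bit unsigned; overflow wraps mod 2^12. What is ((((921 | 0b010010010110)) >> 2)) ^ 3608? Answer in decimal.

4095

921 = 001110011001
0b010010010110 = 010010010110
→ | → 011110011111 = 1951
→ >> 2 → 000111100111 = 487
3608 = 111000011000
→ ^ → 111111111111 = 4095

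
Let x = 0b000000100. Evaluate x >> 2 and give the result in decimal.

1

x = 100
shift right by 2 → 001 = 1
(equivalently, floor(4 / 4))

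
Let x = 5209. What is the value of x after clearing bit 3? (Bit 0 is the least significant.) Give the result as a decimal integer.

5201

x = 1010001011001
bit 3 is currently 1; clear it via x & ~(1 << 3) = x & ~8
→ 1010001010001 = 5201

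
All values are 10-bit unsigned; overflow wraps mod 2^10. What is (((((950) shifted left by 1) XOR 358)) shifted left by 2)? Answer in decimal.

40

950 = 1110110110
→ shifted left by 1 (mod 2^10) → 1101101100 = 876
358 = 0101100110
→ XOR → 1000001010 = 522
→ shifted left by 2 (mod 2^10) → 0000101000 = 40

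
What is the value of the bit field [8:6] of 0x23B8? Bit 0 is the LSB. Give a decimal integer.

v = 10001110111000
Shift right by 6: 10001110
Mask low 3 bits: 110 = 6

6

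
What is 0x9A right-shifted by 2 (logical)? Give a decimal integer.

38

0x9A = 10011010
shift right by 2 → 00100110 = 38
(equivalently, floor(154 / 4))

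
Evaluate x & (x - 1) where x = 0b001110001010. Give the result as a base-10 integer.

x = 1110001010 = 906
x - 1 = 1110001001
AND   = 1110001000 = 904
(x & (x - 1) clears the lowest set bit of x.)

904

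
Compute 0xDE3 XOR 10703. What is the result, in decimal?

9260

0xDE3 = 00110111100011
10703 = 10100111001111
XOR → 10010000101100 = 9260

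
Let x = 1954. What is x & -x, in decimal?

2

x = 11110100010 = 1954
-x (two's complement) = …00001011110
AND   = 00000000010 = 2
(x & -x isolates the lowest set bit of x.)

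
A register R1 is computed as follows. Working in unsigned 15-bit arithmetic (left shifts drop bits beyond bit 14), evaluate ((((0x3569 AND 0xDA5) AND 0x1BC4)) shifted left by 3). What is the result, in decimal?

2048

0x3569 = 011010101101001
0xDA5 = 000110110100101
→ AND → 000010100100001 = 1313
0x1BC4 = 001101111000100
→ AND → 000000100000000 = 256
→ shifted left by 3 (mod 2^15) → 000100000000000 = 2048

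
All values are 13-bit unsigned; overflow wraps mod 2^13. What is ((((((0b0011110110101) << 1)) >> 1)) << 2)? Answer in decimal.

7892

0b0011110110101 = 0011110110101
→ << 1 (mod 2^13) → 0111101101010 = 3946
→ >> 1 → 0011110110101 = 1973
→ << 2 (mod 2^13) → 1111011010100 = 7892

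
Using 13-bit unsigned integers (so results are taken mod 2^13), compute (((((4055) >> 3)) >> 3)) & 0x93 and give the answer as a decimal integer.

4055 = 0111111010111
→ >> 3 → 0000111111010 = 506
→ >> 3 → 0000000111111 = 63
0x93 = 0000010010011
→ & → 0000000010011 = 19

19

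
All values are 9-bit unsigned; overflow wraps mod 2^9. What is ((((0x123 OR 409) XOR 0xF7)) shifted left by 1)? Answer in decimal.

152

0x123 = 100100011
409 = 110011001
→ OR → 110111011 = 443
0xF7 = 011110111
→ XOR → 101001100 = 332
→ shifted left by 1 (mod 2^9) → 010011000 = 152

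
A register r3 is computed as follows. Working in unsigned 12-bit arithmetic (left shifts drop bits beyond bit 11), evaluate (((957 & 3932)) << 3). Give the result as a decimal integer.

2272

957 = 001110111101
3932 = 111101011100
→ & → 001100011100 = 796
→ << 3 (mod 2^12) → 100011100000 = 2272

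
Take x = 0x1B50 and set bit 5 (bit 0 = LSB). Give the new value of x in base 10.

x = 1101101010000
bit 5 is currently 0; set it via x | (1 << 5) = x | 32
→ 1101101110000 = 7024

7024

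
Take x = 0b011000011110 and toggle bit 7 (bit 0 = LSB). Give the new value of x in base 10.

1694

x = 011000011110
bit 7 is currently 0; toggle it via x ^ (1 << 7) = x ^ 128
→ 011010011110 = 1694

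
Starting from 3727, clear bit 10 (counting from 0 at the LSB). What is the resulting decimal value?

x = 0111010001111
bit 10 is currently 1; clear it via x & ~(1 << 10) = x & ~1024
→ 0101010001111 = 2703

2703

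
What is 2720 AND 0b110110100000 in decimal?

2208

2720 = 101010100000
b = 110110100000
AND → 100010100000 = 2208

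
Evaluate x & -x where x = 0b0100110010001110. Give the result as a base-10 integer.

x = 100110010001110 = 19598
-x (two's complement) = …011001101110010
AND   = 000000000000010 = 2
(x & -x isolates the lowest set bit of x.)

2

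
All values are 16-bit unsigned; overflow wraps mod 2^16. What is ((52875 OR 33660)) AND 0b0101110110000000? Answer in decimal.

52875 = 1100111010001011
33660 = 1000001101111100
→ OR → 1100111111111111 = 53247
0b0101110110000000 = 0101110110000000
→ AND → 0100110110000000 = 19840

19840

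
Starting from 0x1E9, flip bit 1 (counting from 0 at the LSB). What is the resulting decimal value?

491

x = 111101001
bit 1 is currently 0; toggle it via x ^ (1 << 1) = x ^ 2
→ 111101011 = 491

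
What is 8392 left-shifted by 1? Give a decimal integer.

8392 = 010000011001000
shift left by 1 → 100000110010000 = 16784
(equivalently, 8392 × 2^1 = 8392 × 2)

16784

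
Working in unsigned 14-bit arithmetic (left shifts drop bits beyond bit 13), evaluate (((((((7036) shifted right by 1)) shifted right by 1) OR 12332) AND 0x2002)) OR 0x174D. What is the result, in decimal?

14159

7036 = 01101101111100
→ shifted right by 1 → 00110110111110 = 3518
→ shifted right by 1 → 00011011011111 = 1759
12332 = 11000000101100
→ OR → 11011011111111 = 14079
0x2002 = 10000000000010
→ AND → 10000000000010 = 8194
0x174D = 01011101001101
→ OR → 11011101001111 = 14159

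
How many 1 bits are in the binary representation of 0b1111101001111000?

10

n = 1111101001111000
Count the 1s: 1 + 1 + 1 + 1 + 1 + 1 + 1 + 1 + 1 + 1 = 10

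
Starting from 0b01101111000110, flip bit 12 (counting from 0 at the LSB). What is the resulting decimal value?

x = 01101111000110
bit 12 is currently 1; toggle it via x ^ (1 << 12) = x ^ 4096
→ 00101111000110 = 3014

3014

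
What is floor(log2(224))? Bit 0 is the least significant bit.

224 = 11100000
The topmost 1 is at position 7 (since 2^7 = 128 ≤ 224 < 256).

7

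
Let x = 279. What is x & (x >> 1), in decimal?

3

x = 100010111 = 279
x>>1 = 010001011
AND  = 000000011 = 3
(x & (x >> 1) has a 1 wherever x has two consecutive 1 bits.)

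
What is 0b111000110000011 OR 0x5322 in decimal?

29603

a = 111000110000011
0x5322 = 101001100100010
 OR → 111001110100011 = 29603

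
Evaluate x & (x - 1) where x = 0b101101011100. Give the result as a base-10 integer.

x = 101101011100 = 2908
x - 1 = 101101011011
AND   = 101101011000 = 2904
(x & (x - 1) clears the lowest set bit of x.)

2904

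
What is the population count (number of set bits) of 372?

5

372 = 101110100
Count the 1s: 1 + 1 + 1 + 1 + 1 = 5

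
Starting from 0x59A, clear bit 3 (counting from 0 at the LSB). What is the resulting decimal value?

x = 10110011010
bit 3 is currently 1; clear it via x & ~(1 << 3) = x & ~8
→ 10110010010 = 1426

1426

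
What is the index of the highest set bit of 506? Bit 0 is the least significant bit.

8

506 = 111111010
The topmost 1 is at position 8 (since 2^8 = 256 ≤ 506 < 512).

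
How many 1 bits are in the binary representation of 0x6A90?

6

0x6A90 = 110101010010000
Count the 1s: 1 + 1 + 1 + 1 + 1 + 1 = 6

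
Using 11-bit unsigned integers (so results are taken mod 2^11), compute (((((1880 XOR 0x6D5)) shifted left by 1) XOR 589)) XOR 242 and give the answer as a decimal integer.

1880 = 11101011000
0x6D5 = 11011010101
→ XOR → 00110001101 = 397
→ shifted left by 1 (mod 2^11) → 01100011010 = 794
589 = 01001001101
→ XOR → 00101010111 = 343
242 = 00011110010
→ XOR → 00110100101 = 421

421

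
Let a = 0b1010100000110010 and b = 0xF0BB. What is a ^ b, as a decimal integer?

22665

a = 1010100000110010
0xF0BB = 1111000010111011
XOR → 0101100010001001 = 22665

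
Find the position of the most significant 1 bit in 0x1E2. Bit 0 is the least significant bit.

0x1E2 = 111100010
The topmost 1 is at position 8 (since 2^8 = 256 ≤ 482 < 512).

8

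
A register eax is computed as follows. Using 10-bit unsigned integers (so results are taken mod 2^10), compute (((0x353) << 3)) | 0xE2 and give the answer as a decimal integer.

0x353 = 1101010011
→ << 3 (mod 2^10) → 1010011000 = 664
0xE2 = 0011100010
→ | → 1011111010 = 762

762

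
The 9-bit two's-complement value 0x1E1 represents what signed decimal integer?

-31

pattern = 111100001 (MSB is 1 ⇒ negative)
Invert: 000011110, add 1 → 000011111 = 31, so the value is -31.
(Equivalently: 481 - 2^9 = 481 - 512 = -31.)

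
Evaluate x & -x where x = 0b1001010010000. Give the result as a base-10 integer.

16

x = 1001010010000 = 4752
-x (two's complement) = …0110101110000
AND   = 0000000010000 = 16
(x & -x isolates the lowest set bit of x.)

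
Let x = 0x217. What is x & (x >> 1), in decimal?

3

x = 1000010111 = 535
x>>1 = 0100001011
AND  = 0000000011 = 3
(x & (x >> 1) has a 1 wherever x has two consecutive 1 bits.)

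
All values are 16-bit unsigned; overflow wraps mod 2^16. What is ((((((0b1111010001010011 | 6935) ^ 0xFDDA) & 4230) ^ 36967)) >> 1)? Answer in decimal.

0b1111010001010011 = 1111010001010011
6935 = 0001101100010111
→ | → 1111111101010111 = 65367
0xFDDA = 1111110111011010
→ ^ → 0000001010001101 = 653
4230 = 0001000010000110
→ & → 0000000010000100 = 132
36967 = 1001000001100111
→ ^ → 1001000011100011 = 37091
→ >> 1 → 0100100001110001 = 18545

18545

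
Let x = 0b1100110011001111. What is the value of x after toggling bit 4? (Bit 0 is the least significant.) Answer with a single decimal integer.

x = 1100110011001111
bit 4 is currently 0; toggle it via x ^ (1 << 4) = x ^ 16
→ 1100110011011111 = 52447

52447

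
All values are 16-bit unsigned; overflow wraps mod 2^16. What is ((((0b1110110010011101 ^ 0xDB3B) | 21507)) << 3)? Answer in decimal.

48440

0b1110110010011101 = 1110110010011101
0xDB3B = 1101101100111011
→ ^ → 0011011110100110 = 14246
21507 = 0101010000000011
→ | → 0111011110100111 = 30631
→ << 3 (mod 2^16) → 1011110100111000 = 48440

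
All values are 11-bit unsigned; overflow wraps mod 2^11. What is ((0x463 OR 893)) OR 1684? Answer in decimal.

2047

0x463 = 10001100011
893 = 01101111101
→ OR → 11101111111 = 1919
1684 = 11010010100
→ OR → 11111111111 = 2047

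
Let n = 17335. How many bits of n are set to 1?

17335 = 100001110110111
Count the 1s: 1 + 1 + 1 + 1 + 1 + 1 + 1 + 1 + 1 = 9

9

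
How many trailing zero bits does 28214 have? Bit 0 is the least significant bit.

28214 = 110111000110110
Trailing zeros: 1, so the lowest set bit is bit 1 (value 2).

1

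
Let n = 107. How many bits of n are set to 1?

5

107 = 1101011
Count the 1s: 1 + 1 + 1 + 1 + 1 = 5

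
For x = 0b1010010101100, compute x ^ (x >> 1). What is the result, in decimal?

7930

x = 1010010101100 = 5292
x>>1 = 0101001010110
XOR  = 1111011111010 = 7930
(x ^ (x >> 1) gives the standard binary-reflected Gray code of x.)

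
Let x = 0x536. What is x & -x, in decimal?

x = 10100110110 = 1334
-x (two's complement) = …01011001010
AND   = 00000000010 = 2
(x & -x isolates the lowest set bit of x.)

2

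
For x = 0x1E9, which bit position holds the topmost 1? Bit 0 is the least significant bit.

8

0x1E9 = 111101001
The topmost 1 is at position 8 (since 2^8 = 256 ≤ 489 < 512).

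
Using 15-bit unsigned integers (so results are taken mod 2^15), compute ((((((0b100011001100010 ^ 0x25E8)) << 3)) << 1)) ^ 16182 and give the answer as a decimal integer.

1942

0b100011001100010 = 100011001100010
0x25E8 = 010010111101000
→ ^ → 110001110001010 = 25482
→ << 3 (mod 2^15) → 001110001010000 = 7248
→ << 1 (mod 2^15) → 011100010100000 = 14496
16182 = 011111100110110
→ ^ → 000011110010110 = 1942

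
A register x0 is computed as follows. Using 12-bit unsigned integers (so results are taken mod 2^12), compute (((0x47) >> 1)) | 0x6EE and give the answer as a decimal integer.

1775

0x47 = 000001000111
→ >> 1 → 000000100011 = 35
0x6EE = 011011101110
→ | → 011011101111 = 1775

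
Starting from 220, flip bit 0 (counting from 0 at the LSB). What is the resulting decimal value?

221

x = 11011100
bit 0 is currently 0; toggle it via x ^ (1 << 0) = x ^ 1
→ 11011101 = 221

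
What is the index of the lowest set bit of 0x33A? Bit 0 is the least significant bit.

1

0x33A = 1100111010
Trailing zeros: 1, so the lowest set bit is bit 1 (value 2).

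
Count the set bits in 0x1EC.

6

0x1EC = 111101100
Count the 1s: 1 + 1 + 1 + 1 + 1 + 1 = 6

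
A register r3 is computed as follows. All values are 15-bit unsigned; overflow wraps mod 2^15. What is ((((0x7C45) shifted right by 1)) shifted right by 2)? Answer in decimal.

3976

0x7C45 = 111110001000101
→ shifted right by 1 → 011111000100010 = 15906
→ shifted right by 2 → 000111110001000 = 3976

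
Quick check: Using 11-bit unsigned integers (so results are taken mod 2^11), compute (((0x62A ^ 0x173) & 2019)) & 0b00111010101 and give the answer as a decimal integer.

0x62A = 11000101010
0x173 = 00101110011
→ ^ → 11101011001 = 1881
2019 = 11111100011
→ & → 11101000001 = 1857
0b00111010101 = 00111010101
→ & → 00101000001 = 321

321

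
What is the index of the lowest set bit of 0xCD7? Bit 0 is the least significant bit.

0

0xCD7 = 110011010111
Trailing zeros: 0, so the lowest set bit is bit 0 (value 1).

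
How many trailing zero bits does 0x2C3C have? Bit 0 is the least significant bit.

0x2C3C = 10110000111100
Trailing zeros: 2, so the lowest set bit is bit 2 (value 4).

2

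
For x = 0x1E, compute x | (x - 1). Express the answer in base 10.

x = 11110 = 30
x - 1 = 11101
OR    = 11111 = 31
(x | (x - 1) sets all bits below the lowest set bit.)

31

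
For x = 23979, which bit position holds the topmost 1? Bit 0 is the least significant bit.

23979 = 101110110101011
The topmost 1 is at position 14 (since 2^14 = 16384 ≤ 23979 < 32768).

14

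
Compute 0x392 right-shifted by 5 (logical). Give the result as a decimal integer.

28

0x392 = 1110010010
shift right by 5 → 0000011100 = 28
(equivalently, floor(914 / 32))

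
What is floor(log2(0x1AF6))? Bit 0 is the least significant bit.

12

0x1AF6 = 1101011110110
The topmost 1 is at position 12 (since 2^12 = 4096 ≤ 6902 < 8192).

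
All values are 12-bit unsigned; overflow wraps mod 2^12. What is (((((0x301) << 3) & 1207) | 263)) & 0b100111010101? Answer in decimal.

261

0x301 = 001100000001
→ << 3 (mod 2^12) → 100000001000 = 2056
1207 = 010010110111
→ & → 000000000000 = 0
263 = 000100000111
→ | → 000100000111 = 263
0b100111010101 = 100111010101
→ & → 000100000101 = 261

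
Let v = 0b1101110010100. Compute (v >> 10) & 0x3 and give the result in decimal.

v = 1101110010100
Shift right by 10: 110
Mask low 2 bits: 10 = 2

2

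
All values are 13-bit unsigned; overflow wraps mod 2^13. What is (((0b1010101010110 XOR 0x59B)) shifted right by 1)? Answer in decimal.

2150

0b1010101010110 = 1010101010110
0x59B = 0010110011011
→ XOR → 1000011001101 = 4301
→ shifted right by 1 → 0100001100110 = 2150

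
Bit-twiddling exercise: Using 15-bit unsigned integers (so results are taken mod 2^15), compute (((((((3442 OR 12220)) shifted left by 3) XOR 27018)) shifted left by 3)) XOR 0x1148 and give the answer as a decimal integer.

8856

3442 = 000110101110010
12220 = 010111110111100
→ OR → 010111111111110 = 12286
→ shifted left by 3 (mod 2^15) → 111111111110000 = 32752
27018 = 110100110001010
→ XOR → 001011001111010 = 5754
→ shifted left by 3 (mod 2^15) → 011001111010000 = 13264
0x1148 = 001000101001000
→ XOR → 010001010011000 = 8856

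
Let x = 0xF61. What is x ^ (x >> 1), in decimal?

x = 111101100001 = 3937
x>>1 = 011110110000
XOR  = 100011010001 = 2257
(x ^ (x >> 1) gives the standard binary-reflected Gray code of x.)

2257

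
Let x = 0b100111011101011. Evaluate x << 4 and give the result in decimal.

323248

x = 0000100111011101011
shift left by 4 → 1001110111010110000 = 323248
(equivalently, 20203 × 2^4 = 20203 × 16)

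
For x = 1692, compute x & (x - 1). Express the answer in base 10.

x = 11010011100 = 1692
x - 1 = 11010011011
AND   = 11010011000 = 1688
(x & (x - 1) clears the lowest set bit of x.)

1688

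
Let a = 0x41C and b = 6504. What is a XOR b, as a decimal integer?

0x41C = 0010000011100
6504 = 1100101101000
XOR → 1110101110100 = 7540

7540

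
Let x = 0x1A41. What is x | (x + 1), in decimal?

x = 1101001000001 = 6721
x + 1 = 1101001000010
OR    = 1101001000011 = 6723
(x | (x + 1) sets the lowest cleared bit.)

6723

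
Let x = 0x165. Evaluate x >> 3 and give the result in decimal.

0x165 = 101100101
shift right by 3 → 000101100 = 44
(equivalently, floor(357 / 8))

44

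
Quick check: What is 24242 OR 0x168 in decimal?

24570

24242 = 101111010110010
0x168 = 000000101101000
 OR → 101111111111010 = 24570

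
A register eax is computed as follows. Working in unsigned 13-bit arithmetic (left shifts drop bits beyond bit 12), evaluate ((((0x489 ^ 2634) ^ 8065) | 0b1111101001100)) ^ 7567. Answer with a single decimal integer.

705

0x489 = 0010010001001
2634 = 0101001001010
→ ^ → 0111011000011 = 3779
8065 = 1111110000001
→ ^ → 1000101000010 = 4418
0b1111101001100 = 1111101001100
→ | → 1111101001110 = 8014
7567 = 1110110001111
→ ^ → 0001011000001 = 705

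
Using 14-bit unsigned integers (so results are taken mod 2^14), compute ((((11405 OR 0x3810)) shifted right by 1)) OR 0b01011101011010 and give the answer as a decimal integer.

11405 = 10110010001101
0x3810 = 11100000010000
→ OR → 11110010011101 = 15517
→ shifted right by 1 → 01111001001110 = 7758
0b01011101011010 = 01011101011010
→ OR → 01111101011110 = 8030

8030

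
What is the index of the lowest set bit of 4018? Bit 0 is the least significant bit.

1

4018 = 111110110010
Trailing zeros: 1, so the lowest set bit is bit 1 (value 2).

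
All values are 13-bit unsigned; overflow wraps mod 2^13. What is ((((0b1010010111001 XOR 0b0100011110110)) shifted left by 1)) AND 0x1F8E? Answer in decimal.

0b1010010111001 = 1010010111001
0b0100011110110 = 0100011110110
→ XOR → 1110001001111 = 7247
→ shifted left by 1 (mod 2^13) → 1100010011110 = 6302
0x1F8E = 1111110001110
→ AND → 1100010001110 = 6286

6286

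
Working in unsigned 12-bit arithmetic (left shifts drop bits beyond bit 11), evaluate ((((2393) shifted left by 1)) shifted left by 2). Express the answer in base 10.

2393 = 100101011001
→ shifted left by 1 (mod 2^12) → 001010110010 = 690
→ shifted left by 2 (mod 2^12) → 101011001000 = 2760

2760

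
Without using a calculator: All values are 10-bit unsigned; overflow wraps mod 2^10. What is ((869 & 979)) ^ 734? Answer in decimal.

869 = 1101100101
979 = 1111010011
→ & → 1101000001 = 833
734 = 1011011110
→ ^ → 0110011111 = 415

415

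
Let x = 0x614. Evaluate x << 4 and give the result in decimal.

0x614 = 000011000010100
shift left by 4 → 110000101000000 = 24896
(equivalently, 1556 × 2^4 = 1556 × 16)

24896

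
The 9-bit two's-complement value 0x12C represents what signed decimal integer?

pattern = 100101100 (MSB is 1 ⇒ negative)
Invert: 011010011, add 1 → 011010100 = 212, so the value is -212.
(Equivalently: 300 - 2^9 = 300 - 512 = -212.)

-212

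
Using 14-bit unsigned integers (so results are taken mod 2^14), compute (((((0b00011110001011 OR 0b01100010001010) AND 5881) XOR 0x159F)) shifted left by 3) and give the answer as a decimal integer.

6320

0b00011110001011 = 00011110001011
0b01100010001010 = 01100010001010
→ OR → 01111110001011 = 8075
5881 = 01011011111001
→ AND → 01011010001001 = 5769
0x159F = 01010110011111
→ XOR → 00001100010110 = 790
→ shifted left by 3 (mod 2^14) → 01100010110000 = 6320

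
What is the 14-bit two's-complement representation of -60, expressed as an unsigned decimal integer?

60 in 14 bits: 00000000111100
Invert: 11111111000011
Add 1:  11111111000100 = 16324
(Check: 2^14 - 60 = 16384 - 60 = 16324.)

16324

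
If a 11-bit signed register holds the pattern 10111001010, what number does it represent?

pattern = 10111001010 (MSB is 1 ⇒ negative)
Invert: 01000110101, add 1 → 01000110110 = 566, so the value is -566.
(Equivalently: 1482 - 2^11 = 1482 - 2048 = -566.)

-566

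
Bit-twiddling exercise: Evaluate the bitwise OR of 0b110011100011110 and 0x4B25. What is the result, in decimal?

a = 110011100011110
0x4B25 = 100101100100101
 OR → 110111100111111 = 28479

28479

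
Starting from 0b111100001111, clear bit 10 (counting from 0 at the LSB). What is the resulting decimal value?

x = 111100001111
bit 10 is currently 1; clear it via x & ~(1 << 10) = x & ~1024
→ 101100001111 = 2831

2831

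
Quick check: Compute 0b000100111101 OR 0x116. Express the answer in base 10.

319

a = 100111101
0x116 = 100010110
 OR → 100111111 = 319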